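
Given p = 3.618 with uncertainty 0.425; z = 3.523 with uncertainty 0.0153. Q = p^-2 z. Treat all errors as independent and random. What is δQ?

0.0632

For a monomial Q ∝ p^-2, z, fractional errors add in quadrature:
  (-2·δp/p)² = (-2×0.117)² = 0.0552;  (1·δz/z)² = (1×0.00434)² = 1.89e-05
δQ/Q = √(0.0552) = 0.235
Q = 0.2691, so δQ = 0.235 × 0.2691 = 0.0632.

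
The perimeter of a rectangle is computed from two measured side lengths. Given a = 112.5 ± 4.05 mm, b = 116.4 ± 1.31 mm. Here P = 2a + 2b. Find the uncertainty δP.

Each term contributes (cᵢ δxᵢ)² to (δP)²:
  (2·δa)² = 65.6;  (2·δb)² = 6.86
δP = √(72.5) = 8.51 mm

8.51 mm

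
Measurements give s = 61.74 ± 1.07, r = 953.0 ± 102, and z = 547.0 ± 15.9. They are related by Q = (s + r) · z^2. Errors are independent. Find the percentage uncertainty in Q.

Let u = s + r = 1015. δu = √(δs² + δr²) = √(1.14 + 10400) = 102, so δu/u = 0.101.
Q is then a monomial in u, z:
δQ/Q = √((δu/u)² + (2·δz/z)²) = √(0.0101 + 0.00338) = 0.116

11.6%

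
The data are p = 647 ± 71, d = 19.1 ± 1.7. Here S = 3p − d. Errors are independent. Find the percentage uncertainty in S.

Sums and differences: (δS)² = Σ (cᵢ δxᵢ)².
  (3·δp)² = 45400;  (δd)² = 2.89
δS = √(45400) = 213
S = 1920, so δS/S = 213/1920 = 0.111.

11.1%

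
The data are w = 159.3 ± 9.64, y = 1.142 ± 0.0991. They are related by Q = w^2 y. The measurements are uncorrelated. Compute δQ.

For a monomial Q ∝ w^2, y, fractional errors add in quadrature:
  (2·δw/w)² = (2×0.0605)² = 0.0146;  (1·δy/y)² = (1×0.0868)² = 0.00753
δQ/Q = √(0.0222) = 0.149
Q = 28980, so δQ = 0.149 × 28980 = 4320.

4320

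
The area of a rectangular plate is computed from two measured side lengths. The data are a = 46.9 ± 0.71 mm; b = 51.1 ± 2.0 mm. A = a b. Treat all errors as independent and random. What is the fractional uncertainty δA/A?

A is a product of powers, so relative uncertainties combine in quadrature:
  (1·δa/a)² = (1×0.0151)² = 0.000229;  (1·δb/b)² = (1×0.0391)² = 0.00153
δA/A = √(0.00176) = 0.0420

0.0420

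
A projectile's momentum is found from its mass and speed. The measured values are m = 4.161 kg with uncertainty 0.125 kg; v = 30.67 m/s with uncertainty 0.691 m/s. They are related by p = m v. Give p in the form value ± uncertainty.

Since p is a product/quotient, work with relative uncertainties:
  (1·δm/m)² = (1×0.0300)² = 0.000902;  (1·δv/v)² = (1×0.0225)² = 0.000508
δp/p = √(0.00141) = 0.0376
p = 127.6 kg·m/s, so δp = 0.0376 × 127.6 = 4.79 kg·m/s.

127.6 ± 4.79 kg·m/s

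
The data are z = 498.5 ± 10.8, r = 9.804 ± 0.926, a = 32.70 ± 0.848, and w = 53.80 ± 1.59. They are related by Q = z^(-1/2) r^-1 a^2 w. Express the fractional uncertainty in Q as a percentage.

Since Q is a product/quotient, work with relative uncertainties:
  (−½·δz/z)² = (-0.5×0.0217)² = 0.000117;  (-1·δr/r)² = (-1×0.0945)² = 0.00892;  (2·δa/a)² = (2×0.0259)² = 0.00269;  (1·δw/w)² = (1×0.0296)² = 0.000873
δQ/Q = √(0.0126) = 0.112

11.2%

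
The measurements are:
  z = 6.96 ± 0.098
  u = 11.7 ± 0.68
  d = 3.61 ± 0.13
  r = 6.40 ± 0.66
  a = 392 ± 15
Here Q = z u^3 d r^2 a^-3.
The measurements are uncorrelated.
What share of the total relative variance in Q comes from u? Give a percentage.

34.7%

(δQ/Q)² = (1·δz/z)² + (3·δu/u)² + (1·δd/d)² + (2·δr/r)² + (-3·δa/a)²
  z term: (1×0.0141)² = 0.000198
  u term: (3×0.0581)² = 0.0304
  d term: (1×0.0360)² = 0.00130
  r term: (2×0.103)² = 0.0425
  a term: (-3×0.0383)² = 0.0132
Total = 0.0876. Share from u = 0.0304/0.0876 = 0.347.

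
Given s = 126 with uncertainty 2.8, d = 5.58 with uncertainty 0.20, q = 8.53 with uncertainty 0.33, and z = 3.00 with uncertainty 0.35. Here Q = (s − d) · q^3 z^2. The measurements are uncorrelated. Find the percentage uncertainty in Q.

26.2%

Let u = s − d = 120. δu = √(δs² + δd²) = √(7.84 + 0.0400) = 2.81, so δu/u = 0.0233.
Q is then a monomial in u, q, z:
δQ/Q = √((δu/u)² + (3·δq/q)² + (2·δz/z)²) = √(0.000543 + 0.0135 + 0.0544) = 0.262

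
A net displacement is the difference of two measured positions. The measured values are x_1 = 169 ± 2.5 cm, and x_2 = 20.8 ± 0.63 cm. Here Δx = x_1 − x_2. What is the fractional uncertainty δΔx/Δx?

Absolute uncertainties add in quadrature for a linear combination:
  (δx_1)² = 6.25;  (δx_2)² = 0.397
δΔx = √(6.65) = 2.58 cm
Δx = 148 cm, so δΔx/Δx = 2.58/148 = 0.0174.

0.0174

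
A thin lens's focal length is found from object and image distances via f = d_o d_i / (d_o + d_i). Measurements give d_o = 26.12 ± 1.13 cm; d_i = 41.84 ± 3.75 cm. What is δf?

∂f/∂d_o = (d_i/(d_o+d_i))² = 0.379;  ∂f/∂d_i = (d_o/(d_o+d_i))² = 0.148
δf = √((∂f/∂d_o · δd_o)² + (∂f/∂d_i · δd_i)²) = √(0.183 + 0.307) = 0.700 cm

0.700 cm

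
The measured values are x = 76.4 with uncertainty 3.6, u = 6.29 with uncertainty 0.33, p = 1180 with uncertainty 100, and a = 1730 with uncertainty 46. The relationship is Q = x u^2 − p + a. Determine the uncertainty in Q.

Let w = x·u^2 = 3020. δw/w = √((1·δx/x)² + (2·δu/u)²) = √(0.00222 + 0.0110) = 0.115, so δw = 348.
Q = w − p + a: δQ = √(δw² + δp² + δa²) = √(1.21e+05 + 10000 + 2120) = 365

365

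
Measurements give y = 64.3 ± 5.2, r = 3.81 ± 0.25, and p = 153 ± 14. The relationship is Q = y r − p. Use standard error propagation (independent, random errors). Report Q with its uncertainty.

Let w = y·r = 245. δw/w = √((1·δy/y)² + (1·δr/r)²) = √(0.00654 + 0.00431) = 0.104, so δw = 25.5.
Q = w − p: δQ = √(δw² + δp²) = √(651 + 196) = 29.1
Q = 92.0.

92.0 ± 29.1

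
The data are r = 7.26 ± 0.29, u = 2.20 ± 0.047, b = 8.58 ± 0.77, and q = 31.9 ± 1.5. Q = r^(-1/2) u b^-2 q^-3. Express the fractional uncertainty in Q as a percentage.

23.0%

For a monomial Q ∝ r^(-1/2), u, b^-2, q^-3, fractional errors add in quadrature:
  (−½·δr/r)² = (-0.5×0.0399)² = 0.000399;  (1·δu/u)² = (1×0.0214)² = 0.000456;  (-2·δb/b)² = (-2×0.0897)² = 0.0322;  (-3·δq/q)² = (-3×0.0470)² = 0.0199
δQ/Q = √(0.0530) = 0.230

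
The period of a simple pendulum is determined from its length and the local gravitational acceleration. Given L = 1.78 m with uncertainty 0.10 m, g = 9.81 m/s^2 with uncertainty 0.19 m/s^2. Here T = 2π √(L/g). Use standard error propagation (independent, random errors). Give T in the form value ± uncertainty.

2.68 ± 0.0795 s

Each factor contributes (exponent × relative error)² to (δT/T)²:
  (½·δL/L)² = (0.5×0.0562)² = 0.000789;  (−½·δg/g)² = (-0.5×0.0194)² = 9.38e-05
δT/T = √(0.000883) = 0.0297
T = 2.68 s, so δT = 0.0297 × 2.68 = 0.0795 s.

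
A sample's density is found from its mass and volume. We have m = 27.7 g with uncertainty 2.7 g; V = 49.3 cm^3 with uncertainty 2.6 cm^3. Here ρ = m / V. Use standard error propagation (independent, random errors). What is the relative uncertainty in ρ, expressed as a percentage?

Products/powers → add relative errors in quadrature, weighted by exponent:
  (1·δm/m)² = (1×0.0975)² = 0.00950;  (-1·δV/V)² = (-1×0.0527)² = 0.00278
δρ/ρ = √(0.0123) = 0.111

11.1%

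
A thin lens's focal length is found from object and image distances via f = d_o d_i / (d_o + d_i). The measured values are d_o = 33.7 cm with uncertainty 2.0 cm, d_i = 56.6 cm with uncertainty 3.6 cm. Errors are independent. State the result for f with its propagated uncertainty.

21.1 ± 0.932 cm

∂f/∂d_o = (d_i/(d_o+d_i))² = 0.393;  ∂f/∂d_i = (d_o/(d_o+d_i))² = 0.139
δf = √((∂f/∂d_o · δd_o)² + (∂f/∂d_i · δd_i)²) = √(0.617 + 0.251) = 0.932 cm
f = 21.1 cm.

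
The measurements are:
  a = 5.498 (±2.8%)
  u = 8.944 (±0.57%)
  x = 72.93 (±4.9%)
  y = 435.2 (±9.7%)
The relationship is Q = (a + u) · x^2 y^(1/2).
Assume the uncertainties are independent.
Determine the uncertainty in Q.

1.76e+05

Let w = a + u = 14.44. δw = √(δa² + δu²) = √(0.0237 + 0.00260) = 0.162, so δw/w = 0.0112.
Q is then a monomial in w, x, y:
δQ/Q = √((δw/w)² + (2·δx/x)² + (½·δy/y)²) = √(0.000126 + 0.00960 + 0.00235) = 0.110
Q = 1.602e+06, so δQ = 0.110 × 1.602e+06 = 1.76e+05.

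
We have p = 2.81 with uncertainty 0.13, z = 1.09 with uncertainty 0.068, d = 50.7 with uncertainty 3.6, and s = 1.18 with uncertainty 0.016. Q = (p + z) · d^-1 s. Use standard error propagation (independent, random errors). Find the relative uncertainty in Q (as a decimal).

Let u = p + z = 3.90. δu = √(δp² + δz²) = √(0.0169 + 0.00462) = 0.147, so δu/u = 0.0376.
Q is then a monomial in u, d, s:
δQ/Q = √((δu/u)² + (-1·δd/d)² + (1·δs/s)²) = √(0.00142 + 0.00504 + 0.000184) = 0.0815

0.0815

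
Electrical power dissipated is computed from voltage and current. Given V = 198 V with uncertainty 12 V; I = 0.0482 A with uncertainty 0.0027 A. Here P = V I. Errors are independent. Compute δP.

0.788 W

Each factor contributes (exponent × relative error)² to (δP/P)²:
  (1·δV/V)² = (1×0.0606)² = 0.00367;  (1·δI/I)² = (1×0.0560)² = 0.00314
δP/P = √(0.00681) = 0.0825
P = 9.54 W, so δP = 0.0825 × 9.54 = 0.788 W.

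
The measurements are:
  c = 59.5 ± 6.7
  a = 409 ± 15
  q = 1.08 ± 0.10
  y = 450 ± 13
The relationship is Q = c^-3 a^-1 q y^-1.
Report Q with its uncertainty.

Q is a product of powers, so relative uncertainties combine in quadrature:
  (-3·δc/c)² = (-3×0.113)² = 0.114;  (-1·δa/a)² = (-1×0.0367)² = 0.00135;  (1·δq/q)² = (1×0.0926)² = 0.00857;  (-1·δy/y)² = (-1×0.0289)² = 0.000835
δQ/Q = √(0.125) = 0.353
Q = 2.79e-11, so δQ = 0.353 × 2.79e-11 = 9.84e-12.

(2.79 ± 0.984) × 10^-11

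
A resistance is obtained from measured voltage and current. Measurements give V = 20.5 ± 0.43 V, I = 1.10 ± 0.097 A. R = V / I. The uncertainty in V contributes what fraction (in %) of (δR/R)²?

(δR/R)² = (1·δV/V)² + (-1·δI/I)²
  V term: (1×0.0210)² = 0.000440
  I term: (-1×0.0882)² = 0.00778
Total = 0.00822. Share from V = 0.000440/0.00822 = 0.0536.

5.36%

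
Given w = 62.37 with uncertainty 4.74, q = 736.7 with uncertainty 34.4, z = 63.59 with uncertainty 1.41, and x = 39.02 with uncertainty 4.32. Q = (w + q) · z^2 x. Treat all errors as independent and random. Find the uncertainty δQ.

Let u = w + q = 799.1. δu = √(δw² + δq²) = √(22.5 + 1180) = 34.7, so δu/u = 0.0435.
Q is then a monomial in u, z, x:
δQ/Q = √((δu/u)² + (2·δz/z)² + (1·δx/x)²) = √(0.00189 + 0.00197 + 0.0123) = 0.127
Q = 1.261e+08, so δQ = 0.127 × 1.261e+08 = 1.6e+07.

1.6e+07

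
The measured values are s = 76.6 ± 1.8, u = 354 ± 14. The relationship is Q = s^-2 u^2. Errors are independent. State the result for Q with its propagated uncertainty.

Products/powers → add relative errors in quadrature, weighted by exponent:
  (-2·δs/s)² = (-2×0.0235)² = 0.00221;  (2·δu/u)² = (2×0.0395)² = 0.00626
δQ/Q = √(0.00846) = 0.0920
Q = 21.4, so δQ = 0.0920 × 21.4 = 1.96.

21.4 ± 1.96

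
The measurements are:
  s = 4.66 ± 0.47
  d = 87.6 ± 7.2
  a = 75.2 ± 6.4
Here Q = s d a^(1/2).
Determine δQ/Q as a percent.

13.7%

Each factor contributes (exponent × relative error)² to (δQ/Q)²:
  (1·δs/s)² = (1×0.101)² = 0.0102;  (1·δd/d)² = (1×0.0822)² = 0.00676;  (½·δa/a)² = (0.5×0.0851)² = 0.00181
δQ/Q = √(0.0187) = 0.137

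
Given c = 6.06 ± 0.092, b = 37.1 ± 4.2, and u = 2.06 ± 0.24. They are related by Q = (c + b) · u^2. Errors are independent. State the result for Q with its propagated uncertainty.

Let w = c + b = 43.2. δw = √(δc² + δb²) = √(0.00846 + 17.6) = 4.20, so δw/w = 0.0973.
Q is then a monomial in w, u:
δQ/Q = √((δw/w)² + (2·δu/u)²) = √(0.00947 + 0.0543) = 0.253
Q = 183, so δQ = 0.253 × 183 = 46.3.

183 ± 46.3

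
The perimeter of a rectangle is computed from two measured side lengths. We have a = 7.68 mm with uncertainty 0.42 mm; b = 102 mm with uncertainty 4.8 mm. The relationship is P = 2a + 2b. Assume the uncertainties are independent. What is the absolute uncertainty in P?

For a sum/difference, combine absolute errors in quadrature:
  (2·δa)² = 0.706;  (2·δb)² = 92.2
δP = √(92.9) = 9.64 mm

9.64 mm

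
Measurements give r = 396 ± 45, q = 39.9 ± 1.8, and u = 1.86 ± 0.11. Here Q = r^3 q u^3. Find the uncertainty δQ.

6.17e+09

Since Q is a product/quotient, work with relative uncertainties:
  (3·δr/r)² = (3×0.114)² = 0.116;  (1·δq/q)² = (1×0.0451)² = 0.00204;  (3·δu/u)² = (3×0.0591)² = 0.0315
δQ/Q = √(0.150) = 0.387
Q = 1.59e+10, so δQ = 0.387 × 1.59e+10 = 6.17e+09.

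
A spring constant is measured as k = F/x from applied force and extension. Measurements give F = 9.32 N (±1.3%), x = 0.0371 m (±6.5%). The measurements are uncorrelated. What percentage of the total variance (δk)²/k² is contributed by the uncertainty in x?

96.2%

(δk/k)² = (1·δF/F)² + (-1·δx/x)²
  F term: (1×0.0130)² = 0.000169
  x term: (-1×0.0650)² = 0.00423
Total = 0.00439. Share from x = 0.00423/0.00439 = 0.962.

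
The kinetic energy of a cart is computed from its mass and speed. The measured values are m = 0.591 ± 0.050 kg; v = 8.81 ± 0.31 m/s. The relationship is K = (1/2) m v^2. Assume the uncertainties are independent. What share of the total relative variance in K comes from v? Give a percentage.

40.9%

(δK/K)² = (1·δm/m)² + (2·δv/v)²
  m term: (1×0.0846)² = 0.00716
  v term: (2×0.0352)² = 0.00495
Total = 0.0121. Share from v = 0.00495/0.0121 = 0.409.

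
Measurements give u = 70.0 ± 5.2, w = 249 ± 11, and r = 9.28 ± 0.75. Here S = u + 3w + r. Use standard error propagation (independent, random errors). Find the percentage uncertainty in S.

4.04%

For a sum/difference, combine absolute errors in quadrature:
  (δu)² = 27.0;  (3·δw)² = 1090;  (δr)² = 0.562
δS = √(1120) = 33.4
S = 826, so δS/S = 33.4/826 = 0.0404.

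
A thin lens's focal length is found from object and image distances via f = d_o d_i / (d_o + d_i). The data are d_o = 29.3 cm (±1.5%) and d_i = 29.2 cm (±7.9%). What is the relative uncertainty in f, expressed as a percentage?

∂f/∂d_o = (d_i/(d_o+d_i))² = 0.249;  ∂f/∂d_i = (d_o/(d_o+d_i))² = 0.251
δf = √((∂f/∂d_o · δd_o)² + (∂f/∂d_i · δd_i)²) = √(0.0120 + 0.335) = 0.589 cm
f = 14.6 cm, so δf/f = 0.589/14.6 = 0.0403.

4.03%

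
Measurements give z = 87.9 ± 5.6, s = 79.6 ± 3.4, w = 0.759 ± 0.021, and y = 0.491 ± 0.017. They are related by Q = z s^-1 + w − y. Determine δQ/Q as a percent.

6.48%

Let p = z·s^-1 = 1.10. δp/p = √((1·δz/z)² + (-1·δs/s)²) = √(0.00406 + 0.00182) = 0.0767, so δp = 0.0847.
Q = p + w − y: δQ = √(δp² + δw² + δy²) = √(0.00717 + 0.000441 + 0.000289) = 0.0889
Q = 1.37, so δQ/Q = 0.0889/1.37 = 0.0648.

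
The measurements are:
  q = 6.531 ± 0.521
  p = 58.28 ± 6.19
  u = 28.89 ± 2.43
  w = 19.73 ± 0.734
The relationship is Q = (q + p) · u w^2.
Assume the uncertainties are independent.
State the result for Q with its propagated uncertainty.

Let h = q + p = 64.81. δh = √(δq² + δp²) = √(0.271 + 38.3) = 6.21, so δh/h = 0.0958.
Q is then a monomial in h, u, w:
δQ/Q = √((δh/h)² + (1·δu/u)² + (2·δw/w)²) = √(0.00919 + 0.00707 + 0.00554) = 0.148
Q = 728900, so δQ = 0.148 × 728900 = 1.08e+05.

(7.289 ± 1.08) × 10^5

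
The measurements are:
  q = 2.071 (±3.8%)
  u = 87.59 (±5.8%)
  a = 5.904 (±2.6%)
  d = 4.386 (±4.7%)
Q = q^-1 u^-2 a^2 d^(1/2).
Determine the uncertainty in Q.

0.000619

Since Q is a product/quotient, work with relative uncertainties:
  (-1·δq/q)² = (-1×0.0380)² = 0.00144;  (-2·δu/u)² = (-2×0.0580)² = 0.0135;  (2·δa/a)² = (2×0.0260)² = 0.00270;  (½·δd/d)² = (0.5×0.0470)² = 0.000552
δQ/Q = √(0.0182) = 0.135
Q = 0.004594, so δQ = 0.135 × 0.004594 = 0.000619.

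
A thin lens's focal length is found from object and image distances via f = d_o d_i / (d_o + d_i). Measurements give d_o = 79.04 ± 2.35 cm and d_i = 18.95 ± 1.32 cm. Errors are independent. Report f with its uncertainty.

15.29 ± 0.863 cm

∂f/∂d_o = (d_i/(d_o+d_i))² = 0.0374;  ∂f/∂d_i = (d_o/(d_o+d_i))² = 0.651
δf = √((∂f/∂d_o · δd_o)² + (∂f/∂d_i · δd_i)²) = √(0.00772 + 0.738) = 0.863 cm
f = 15.29 cm.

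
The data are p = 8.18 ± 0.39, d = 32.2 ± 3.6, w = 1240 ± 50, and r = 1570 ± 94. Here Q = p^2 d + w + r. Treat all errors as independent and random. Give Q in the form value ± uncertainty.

Let h = p^2·d = 2150. δh/h = √((2·δp/p)² + (1·δd/d)²) = √(0.00909 + 0.0125) = 0.147, so δh = 317.
Q = h + w + r: δQ = √(δh² + δw² + δr²) = √(1e+05 + 2500 + 8840) = 334
Q = 4960.

4960 ± 334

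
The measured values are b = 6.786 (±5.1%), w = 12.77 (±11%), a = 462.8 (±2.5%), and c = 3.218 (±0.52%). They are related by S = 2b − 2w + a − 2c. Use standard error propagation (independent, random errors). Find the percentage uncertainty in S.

Each term contributes (cᵢ δxᵢ)² to (δS)²:
  (2·δb)² = 0.479;  (2·δw)² = 7.89;  (δa)² = 134;  (2·δc)² = 0.00112
δS = √(142) = 11.9
S = 444.4, so δS/S = 11.9/444.4 = 0.0268.

2.68%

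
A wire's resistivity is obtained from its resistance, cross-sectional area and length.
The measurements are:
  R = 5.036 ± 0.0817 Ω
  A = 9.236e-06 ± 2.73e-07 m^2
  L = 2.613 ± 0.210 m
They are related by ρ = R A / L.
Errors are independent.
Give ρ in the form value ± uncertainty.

(1.780 ± 0.155) × 10^-5 Ω·m

For a monomial ρ ∝ R, A, L^-1, fractional errors add in quadrature:
  (1·δR/R)² = (1×0.0162)² = 0.000263;  (1·δA/A)² = (1×0.0296)² = 0.000874;  (-1·δL/L)² = (-1×0.0804)² = 0.00646
δρ/ρ = √(0.00760) = 0.0872
ρ = 1.78e-05 Ω·m, so δρ = 0.0872 × 1.78e-05 = 1.55e-06 Ω·m.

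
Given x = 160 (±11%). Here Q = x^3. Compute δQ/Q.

0.330

Q ∝ x^3, so δQ/Q = |3| · δx/x = 3 × 0.110 = 0.330.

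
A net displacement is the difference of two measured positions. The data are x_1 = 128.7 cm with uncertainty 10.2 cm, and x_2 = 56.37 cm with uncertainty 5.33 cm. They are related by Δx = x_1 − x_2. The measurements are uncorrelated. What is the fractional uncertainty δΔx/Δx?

0.159

For a sum/difference, combine absolute errors in quadrature:
  (δx_1)² = 104;  (δx_2)² = 28.4
δΔx = √(132) = 11.5 cm
Δx = 72.33 cm, so δΔx/Δx = 11.5/72.33 = 0.159.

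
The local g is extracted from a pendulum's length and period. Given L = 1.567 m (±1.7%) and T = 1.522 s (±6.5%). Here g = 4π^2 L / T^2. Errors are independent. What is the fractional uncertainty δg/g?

0.131

Each factor contributes (exponent × relative error)² to (δg/g)²:
  (1·δL/L)² = (1×0.0170)² = 0.000289;  (-2·δT/T)² = (-2×0.0650)² = 0.0169
δg/g = √(0.0172) = 0.131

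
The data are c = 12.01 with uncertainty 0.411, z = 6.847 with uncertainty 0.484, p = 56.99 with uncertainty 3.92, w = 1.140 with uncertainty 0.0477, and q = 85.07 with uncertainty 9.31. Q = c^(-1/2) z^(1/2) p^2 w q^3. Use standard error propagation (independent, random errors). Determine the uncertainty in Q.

Since Q is a product/quotient, work with relative uncertainties:
  (−½·δc/c)² = (-0.5×0.0342)² = 0.000293;  (½·δz/z)² = (0.5×0.0707)² = 0.00125;  (2·δp/p)² = (2×0.0688)² = 0.0189;  (1·δw/w)² = (1×0.0418)² = 0.00175;  (3·δq/q)² = (3×0.109)² = 0.108
δQ/Q = √(0.130) = 0.361
Q = 1.721e+09, so δQ = 0.361 × 1.721e+09 = 6.21e+08.

6.21e+08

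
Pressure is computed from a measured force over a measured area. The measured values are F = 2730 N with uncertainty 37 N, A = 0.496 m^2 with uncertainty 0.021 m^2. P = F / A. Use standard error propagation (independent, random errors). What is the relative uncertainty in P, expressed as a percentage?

P is a product of powers, so relative uncertainties combine in quadrature:
  (1·δF/F)² = (1×0.0136)² = 0.000184;  (-1·δA/A)² = (-1×0.0423)² = 0.00179
δP/P = √(0.00198) = 0.0445

4.45%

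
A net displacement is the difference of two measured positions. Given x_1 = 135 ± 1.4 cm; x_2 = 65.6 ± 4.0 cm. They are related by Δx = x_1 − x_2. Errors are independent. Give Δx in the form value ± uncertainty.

69.4 ± 4.24 cm

Δx is a linear combination, so absolute uncertainties add in quadrature:
  (δx_1)² = 1.96;  (δx_2)² = 16.0
δΔx = √(18.0) = 4.24 cm
Δx = 69.4 cm.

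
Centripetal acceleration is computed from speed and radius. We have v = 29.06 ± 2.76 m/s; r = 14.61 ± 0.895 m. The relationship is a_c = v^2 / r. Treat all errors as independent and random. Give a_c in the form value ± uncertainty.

Products/powers → add relative errors in quadrature, weighted by exponent:
  (2·δv/v)² = (2×0.0950)² = 0.0361;  (-1·δr/r)² = (-1×0.0613)² = 0.00375
δa_c/a_c = √(0.0398) = 0.200
a_c = 57.80 m/s^2, so δa_c = 0.200 × 57.80 = 11.5 m/s^2.

57.80 ± 11.5 m/s^2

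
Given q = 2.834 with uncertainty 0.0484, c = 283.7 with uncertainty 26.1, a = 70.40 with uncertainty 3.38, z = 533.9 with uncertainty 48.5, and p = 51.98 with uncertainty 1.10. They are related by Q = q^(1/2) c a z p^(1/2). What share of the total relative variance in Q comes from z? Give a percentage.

43.0%

(δQ/Q)² = (½·δq/q)² + (1·δc/c)² + (1·δa/a)² + (1·δz/z)² + (½·δp/p)²
  q term: (0.5×0.0171)² = 7.29e-05
  c term: (1×0.0920)² = 0.00846
  a term: (1×0.0480)² = 0.00231
  z term: (1×0.0908)² = 0.00825
  p term: (0.5×0.0212)² = 0.000112
Total = 0.0192. Share from z = 0.00825/0.0192 = 0.430.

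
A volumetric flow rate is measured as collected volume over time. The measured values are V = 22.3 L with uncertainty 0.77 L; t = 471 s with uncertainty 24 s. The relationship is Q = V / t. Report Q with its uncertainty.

0.0473 ± 0.00291 L/s

Products/powers → add relative errors in quadrature, weighted by exponent:
  (1·δV/V)² = (1×0.0345)² = 0.00119;  (-1·δt/t)² = (-1×0.0510)² = 0.00260
δQ/Q = √(0.00379) = 0.0616
Q = 0.0473 L/s, so δQ = 0.0616 × 0.0473 = 0.00291 L/s.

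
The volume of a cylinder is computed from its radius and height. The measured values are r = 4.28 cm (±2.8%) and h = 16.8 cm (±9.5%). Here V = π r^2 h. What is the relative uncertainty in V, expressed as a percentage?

Each factor contributes (exponent × relative error)² to (δV/V)²:
  (2·δr/r)² = (2×0.0280)² = 0.00314;  (1·δh/h)² = (1×0.0950)² = 0.00903
δV/V = √(0.0122) = 0.110

11.0%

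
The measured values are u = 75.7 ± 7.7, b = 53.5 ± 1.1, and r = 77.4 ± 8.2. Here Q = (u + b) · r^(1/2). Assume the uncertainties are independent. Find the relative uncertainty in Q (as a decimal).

0.0802

Let w = u + b = 129. δw = √(δu² + δb²) = √(59.3 + 1.21) = 7.78, so δw/w = 0.0602.
Q is then a monomial in w, r:
δQ/Q = √((δw/w)² + (½·δr/r)²) = √(0.00362 + 0.00281) = 0.0802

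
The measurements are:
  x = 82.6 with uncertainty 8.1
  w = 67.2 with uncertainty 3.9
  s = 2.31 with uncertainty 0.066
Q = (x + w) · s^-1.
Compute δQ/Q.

0.0665

Let u = x + w = 150. δu = √(δx² + δw²) = √(65.6 + 15.2) = 8.99, so δu/u = 0.0600.
Q is then a monomial in u, s:
δQ/Q = √((δu/u)² + (-1·δs/s)²) = √(0.00360 + 0.000816) = 0.0665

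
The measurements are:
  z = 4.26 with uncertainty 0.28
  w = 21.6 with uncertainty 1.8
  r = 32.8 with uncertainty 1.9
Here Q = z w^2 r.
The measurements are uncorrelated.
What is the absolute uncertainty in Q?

12300

Q is a product of powers, so relative uncertainties combine in quadrature:
  (1·δz/z)² = (1×0.0657)² = 0.00432;  (2·δw/w)² = (2×0.0833)² = 0.0278;  (1·δr/r)² = (1×0.0579)² = 0.00336
δQ/Q = √(0.0355) = 0.188
Q = 65200, so δQ = 0.188 × 65200 = 12300.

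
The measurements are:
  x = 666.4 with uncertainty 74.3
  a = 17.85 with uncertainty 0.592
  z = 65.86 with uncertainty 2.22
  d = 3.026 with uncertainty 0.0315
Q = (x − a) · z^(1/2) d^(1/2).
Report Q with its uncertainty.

9156 ± 1060

Let u = x − a = 648.5. δu = √(δx² + δa²) = √(5520 + 0.350) = 74.3, so δu/u = 0.115.
Q is then a monomial in u, z, d:
δQ/Q = √((δu/u)² + (½·δz/z)² + (½·δd/d)²) = √(0.0131 + 0.000284 + 2.71e-05) = 0.116
Q = 9156, so δQ = 0.116 × 9156 = 1060.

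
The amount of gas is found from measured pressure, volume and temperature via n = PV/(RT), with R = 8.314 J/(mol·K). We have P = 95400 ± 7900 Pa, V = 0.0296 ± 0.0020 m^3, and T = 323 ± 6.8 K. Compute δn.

Products/powers → add relative errors in quadrature, weighted by exponent:
  (1·δP/P)² = (1×0.0828)² = 0.00686;  (1·δV/V)² = (1×0.0676)² = 0.00457;  (-1·δT/T)² = (-1×0.0211)² = 0.000443
δn/n = √(0.0119) = 0.109
n = 1.05 mol, so δn = 0.109 × 1.05 = 0.115 mol.

0.115 mol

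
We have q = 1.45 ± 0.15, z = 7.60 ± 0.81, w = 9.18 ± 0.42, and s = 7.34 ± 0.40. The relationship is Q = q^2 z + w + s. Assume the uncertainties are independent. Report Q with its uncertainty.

32.5 ± 3.76

Let p = q^2·z = 16.0. δp/p = √((2·δq/q)² + (1·δz/z)²) = √(0.0428 + 0.0114) = 0.233, so δp = 3.72.
Q = p + w + s: δQ = √(δp² + δw² + δs²) = √(13.8 + 0.176 + 0.160) = 3.76
Q = 32.5.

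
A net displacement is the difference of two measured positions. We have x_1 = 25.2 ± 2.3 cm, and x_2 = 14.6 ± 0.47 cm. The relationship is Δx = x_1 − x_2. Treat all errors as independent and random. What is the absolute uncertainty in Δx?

Δx is a linear combination, so absolute uncertainties add in quadrature:
  (δx_1)² = 5.29;  (δx_2)² = 0.221
δΔx = √(5.51) = 2.35 cm

2.35 cm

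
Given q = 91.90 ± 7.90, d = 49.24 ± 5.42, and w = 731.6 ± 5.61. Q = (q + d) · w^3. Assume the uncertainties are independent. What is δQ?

3.96e+09

Let u = q + d = 141.1. δu = √(δq² + δd²) = √(62.4 + 29.4) = 9.58, so δu/u = 0.0679.
Q is then a monomial in u, w:
δQ/Q = √((δu/u)² + (3·δw/w)²) = √(0.00461 + 0.000529) = 0.0717
Q = 5.527e+10, so δQ = 0.0717 × 5.527e+10 = 3.96e+09.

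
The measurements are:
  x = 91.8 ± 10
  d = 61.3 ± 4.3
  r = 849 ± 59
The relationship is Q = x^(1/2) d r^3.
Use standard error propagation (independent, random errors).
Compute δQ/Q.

0.227

Q is a product of powers, so relative uncertainties combine in quadrature:
  (½·δx/x)² = (0.5×0.109)² = 0.00297;  (1·δd/d)² = (1×0.0701)² = 0.00492;  (3·δr/r)² = (3×0.0695)² = 0.0435
δQ/Q = √(0.0514) = 0.227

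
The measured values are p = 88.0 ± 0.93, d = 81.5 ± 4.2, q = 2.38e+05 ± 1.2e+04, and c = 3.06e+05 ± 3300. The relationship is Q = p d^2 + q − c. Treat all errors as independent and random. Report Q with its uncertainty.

Let w = p·d^2 = 5.85e+05. δw/w = √((1·δp/p)² + (2·δd/d)²) = √(0.000112 + 0.0106) = 0.104, so δw = 60600.
Q = w + q − c: δQ = √(δw² + δq² + δc²) = √(3.67e+09 + 1.44e+08 + 1.09e+07) = 61800
Q = 5.17e+05.

(5.17 ± 0.618) × 10^5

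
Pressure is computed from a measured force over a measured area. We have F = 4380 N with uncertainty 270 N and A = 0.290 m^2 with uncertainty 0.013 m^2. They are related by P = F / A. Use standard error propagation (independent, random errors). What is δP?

P is a product of powers, so relative uncertainties combine in quadrature:
  (1·δF/F)² = (1×0.0616)² = 0.00380;  (-1·δA/A)² = (-1×0.0448)² = 0.00201
δP/P = √(0.00581) = 0.0762
P = 15100 Pa, so δP = 0.0762 × 15100 = 1150 Pa.

1150 Pa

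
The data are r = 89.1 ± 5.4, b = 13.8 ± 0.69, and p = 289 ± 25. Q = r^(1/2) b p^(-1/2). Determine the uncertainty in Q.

0.557

Q is a product of powers, so relative uncertainties combine in quadrature:
  (½·δr/r)² = (0.5×0.0606)² = 0.000918;  (1·δb/b)² = (1×0.0500)² = 0.00250;  (−½·δp/p)² = (-0.5×0.0865)² = 0.00187
δQ/Q = √(0.00529) = 0.0727
Q = 7.66, so δQ = 0.0727 × 7.66 = 0.557.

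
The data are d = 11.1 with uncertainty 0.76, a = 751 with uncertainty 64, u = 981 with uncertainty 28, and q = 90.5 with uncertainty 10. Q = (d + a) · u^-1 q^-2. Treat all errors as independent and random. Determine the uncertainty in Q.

2.26e-05

Let w = d + a = 762. δw = √(δd² + δa²) = √(0.578 + 4100) = 64.0, so δw/w = 0.0840.
Q is then a monomial in w, u, q:
δQ/Q = √((δw/w)² + (-1·δu/u)² + (-2·δq/q)²) = √(0.00705 + 0.000815 + 0.0488) = 0.238
Q = 9.49e-05, so δQ = 0.238 × 9.49e-05 = 2.26e-05.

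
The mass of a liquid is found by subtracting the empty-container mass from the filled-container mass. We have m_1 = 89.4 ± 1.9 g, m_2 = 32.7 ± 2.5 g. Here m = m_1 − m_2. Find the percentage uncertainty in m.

5.54%

Absolute uncertainties add in quadrature for a linear combination:
  (δm_1)² = 3.61;  (δm_2)² = 6.25
δm = √(9.86) = 3.14 g
m = 56.7 g, so δm/m = 3.14/56.7 = 0.0554.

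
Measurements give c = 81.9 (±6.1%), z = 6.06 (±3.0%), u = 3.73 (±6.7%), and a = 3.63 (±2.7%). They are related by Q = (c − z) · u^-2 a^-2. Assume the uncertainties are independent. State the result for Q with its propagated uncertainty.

0.414 ± 0.0657

Let w = c − z = 75.8. δw = √(δc² + δz²) = √(25.0 + 0.0331) = 5.00, so δw/w = 0.0659.
Q is then a monomial in w, u, a:
δQ/Q = √((δw/w)² + (-2·δu/u)² + (-2·δa/a)²) = √(0.00435 + 0.0180 + 0.00292) = 0.159
Q = 0.414, so δQ = 0.159 × 0.414 = 0.0657.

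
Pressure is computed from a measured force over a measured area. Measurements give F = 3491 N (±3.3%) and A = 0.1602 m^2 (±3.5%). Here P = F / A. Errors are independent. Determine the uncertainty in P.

1050 Pa

Products/powers → add relative errors in quadrature, weighted by exponent:
  (1·δF/F)² = (1×0.0330)² = 0.00109;  (-1·δA/A)² = (-1×0.0350)² = 0.00123
δP/P = √(0.00231) = 0.0481
P = 21790 Pa, so δP = 0.0481 × 21790 = 1050 Pa.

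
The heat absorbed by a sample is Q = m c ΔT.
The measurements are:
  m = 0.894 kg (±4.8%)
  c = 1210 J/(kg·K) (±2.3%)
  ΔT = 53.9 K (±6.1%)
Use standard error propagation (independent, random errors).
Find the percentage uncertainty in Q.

Since Q is a product/quotient, work with relative uncertainties:
  (1·δm/m)² = (1×0.0480)² = 0.00230;  (1·δc/c)² = (1×0.0230)² = 0.000529;  (1·δΔT/ΔT)² = (1×0.0610)² = 0.00372
δQ/Q = √(0.00655) = 0.0810

8.10%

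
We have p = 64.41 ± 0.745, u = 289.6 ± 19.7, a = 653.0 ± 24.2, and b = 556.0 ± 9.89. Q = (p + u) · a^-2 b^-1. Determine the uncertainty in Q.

1.41e-07

Let w = p + u = 354.0. δw = √(δp² + δu²) = √(0.555 + 388) = 19.7, so δw/w = 0.0557.
Q is then a monomial in w, a, b:
δQ/Q = √((δw/w)² + (-2·δa/a)² + (-1·δb/b)²) = √(0.00310 + 0.00549 + 0.000316) = 0.0944
Q = 1.493e-06, so δQ = 0.0944 × 1.493e-06 = 1.41e-07.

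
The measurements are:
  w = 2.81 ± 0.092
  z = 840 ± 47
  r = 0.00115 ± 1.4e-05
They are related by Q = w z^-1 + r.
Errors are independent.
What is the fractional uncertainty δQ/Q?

Let p = w·z^-1 = 0.00335. δp/p = √((1·δw/w)² + (-1·δz/z)²) = √(0.00107 + 0.00313) = 0.0648, so δp = 0.000217.
Q = p + r: δQ = √(δp² + δr²) = √(4.7e-08 + 1.96e-10) = 0.000217
Q = 0.00450, so δQ/Q = 0.000217/0.00450 = 0.0483.

0.0483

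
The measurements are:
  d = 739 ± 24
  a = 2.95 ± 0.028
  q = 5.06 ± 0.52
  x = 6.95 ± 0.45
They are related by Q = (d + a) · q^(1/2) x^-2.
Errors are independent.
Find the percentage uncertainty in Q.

Let u = d + a = 742. δu = √(δd² + δa²) = √(576 + 0.000784) = 24.0, so δu/u = 0.0323.
Q is then a monomial in u, q, x:
δQ/Q = √((δu/u)² + (½·δq/q)² + (-2·δx/x)²) = √(0.00105 + 0.00264 + 0.0168) = 0.143

14.3%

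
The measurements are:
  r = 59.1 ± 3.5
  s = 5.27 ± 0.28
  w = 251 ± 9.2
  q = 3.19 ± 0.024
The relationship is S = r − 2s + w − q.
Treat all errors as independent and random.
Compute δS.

9.86

Each term contributes (cᵢ δxᵢ)² to (δS)²:
  (δr)² = 12.2;  (2·δs)² = 0.314;  (δw)² = 84.6;  (δq)² = 0.000576
δS = √(97.2) = 9.86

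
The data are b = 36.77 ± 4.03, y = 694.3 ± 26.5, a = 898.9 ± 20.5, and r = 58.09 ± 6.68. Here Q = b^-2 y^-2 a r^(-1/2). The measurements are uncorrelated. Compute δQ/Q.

0.240

Each factor contributes (exponent × relative error)² to (δQ/Q)²:
  (-2·δb/b)² = (-2×0.110)² = 0.0480;  (-2·δy/y)² = (-2×0.0382)² = 0.00583;  (1·δa/a)² = (1×0.0228)² = 0.000520;  (−½·δr/r)² = (-0.5×0.115)² = 0.00331
δQ/Q = √(0.0577) = 0.240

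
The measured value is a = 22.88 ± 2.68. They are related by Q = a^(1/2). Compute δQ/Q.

Since Q is a product/quotient, work with relative uncertainties:
  (½·δa/a)² = (0.5×0.117)² = 0.00343
δQ/Q = √(0.00343) = 0.0586

0.0586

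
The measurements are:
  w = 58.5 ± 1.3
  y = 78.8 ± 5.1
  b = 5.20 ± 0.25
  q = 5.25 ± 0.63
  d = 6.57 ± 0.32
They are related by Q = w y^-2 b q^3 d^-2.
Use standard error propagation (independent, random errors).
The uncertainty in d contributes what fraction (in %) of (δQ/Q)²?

(δQ/Q)² = (1·δw/w)² + (-2·δy/y)² + (1·δb/b)² + (3·δq/q)² + (-2·δd/d)²
  w term: (1×0.0222)² = 0.000494
  y term: (-2×0.0647)² = 0.0168
  b term: (1×0.0481)² = 0.00231
  q term: (3×0.120)² = 0.130
  d term: (-2×0.0487)² = 0.00949
Total = 0.159. Share from d = 0.00949/0.159 = 0.0598.

5.98%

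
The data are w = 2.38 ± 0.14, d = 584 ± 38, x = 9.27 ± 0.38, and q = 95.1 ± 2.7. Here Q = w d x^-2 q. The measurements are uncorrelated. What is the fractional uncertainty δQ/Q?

Each factor contributes (exponent × relative error)² to (δQ/Q)²:
  (1·δw/w)² = (1×0.0588)² = 0.00346;  (1·δd/d)² = (1×0.0651)² = 0.00423;  (-2·δx/x)² = (-2×0.0410)² = 0.00672;  (1·δq/q)² = (1×0.0284)² = 0.000806
δQ/Q = √(0.0152) = 0.123

0.123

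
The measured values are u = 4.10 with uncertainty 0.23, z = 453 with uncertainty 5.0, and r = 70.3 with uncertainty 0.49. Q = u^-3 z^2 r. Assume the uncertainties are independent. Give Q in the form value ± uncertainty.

For a monomial Q ∝ u^-3, z^2, r, fractional errors add in quadrature:
  (-3·δu/u)² = (-3×0.0561)² = 0.0283;  (2·δz/z)² = (2×0.0110)² = 0.000487;  (1·δr/r)² = (1×0.00697)² = 4.86e-05
δQ/Q = √(0.0289) = 0.170
Q = 2.09e+05, so δQ = 0.170 × 2.09e+05 = 35600.

(2.09 ± 0.356) × 10^5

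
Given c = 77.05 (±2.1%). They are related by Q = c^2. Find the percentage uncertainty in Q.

4.20%

Q ∝ c^2, so δQ/Q = |2| · δc/c = 2 × 0.0210 = 0.0420.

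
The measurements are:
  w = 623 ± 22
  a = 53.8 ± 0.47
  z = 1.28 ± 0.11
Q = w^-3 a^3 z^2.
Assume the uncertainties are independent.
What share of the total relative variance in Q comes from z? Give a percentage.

(δQ/Q)² = (-3·δw/w)² + (3·δa/a)² + (2·δz/z)²
  w term: (-3×0.0353)² = 0.0112
  a term: (3×0.00874)² = 0.000687
  z term: (2×0.0859)² = 0.0295
Total = 0.0415. Share from z = 0.0295/0.0415 = 0.713.

71.3%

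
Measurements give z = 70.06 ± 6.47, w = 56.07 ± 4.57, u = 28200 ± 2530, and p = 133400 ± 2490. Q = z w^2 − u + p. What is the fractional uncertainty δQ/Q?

Let h = z·w^2 = 220300. δh/h = √((1·δz/z)² + (2·δw/w)²) = √(0.00853 + 0.0266) = 0.187, so δh = 41300.
Q = h − u + p: δQ = √(δh² + δu² + δp²) = √(1.7e+09 + 6.4e+06 + 6.2e+06) = 41400
Q = 325500, so δQ/Q = 41400/325500 = 0.127.

0.127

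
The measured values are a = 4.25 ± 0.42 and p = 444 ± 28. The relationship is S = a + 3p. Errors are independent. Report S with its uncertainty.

1340 ± 84.0

Each term contributes (cᵢ δxᵢ)² to (δS)²:
  (δa)² = 0.176;  (3·δp)² = 7060
δS = √(7060) = 84.0
S = 1340.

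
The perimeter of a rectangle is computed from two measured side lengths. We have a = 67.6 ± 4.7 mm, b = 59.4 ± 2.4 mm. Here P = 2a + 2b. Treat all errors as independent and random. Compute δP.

10.6 mm

Each term contributes (cᵢ δxᵢ)² to (δP)²:
  (2·δa)² = 88.4;  (2·δb)² = 23.0
δP = √(111) = 10.6 mm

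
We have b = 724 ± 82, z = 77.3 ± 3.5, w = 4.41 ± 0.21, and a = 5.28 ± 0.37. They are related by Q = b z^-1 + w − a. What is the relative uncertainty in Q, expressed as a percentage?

Let p = b·z^-1 = 9.37. δp/p = √((1·δb/b)² + (-1·δz/z)²) = √(0.0128 + 0.00205) = 0.122, so δp = 1.14.
Q = p + w − a: δQ = √(δp² + δw² + δa²) = √(1.31 + 0.0441 + 0.137) = 1.22
Q = 8.50, so δQ/Q = 1.22/8.50 = 0.143.

14.3%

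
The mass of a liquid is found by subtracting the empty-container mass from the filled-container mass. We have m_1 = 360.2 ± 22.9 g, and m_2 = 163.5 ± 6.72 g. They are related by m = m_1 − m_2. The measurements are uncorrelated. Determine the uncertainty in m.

23.9 g

For a sum/difference, combine absolute errors in quadrature:
  (δm_1)² = 524;  (δm_2)² = 45.2
δm = √(570) = 23.9 g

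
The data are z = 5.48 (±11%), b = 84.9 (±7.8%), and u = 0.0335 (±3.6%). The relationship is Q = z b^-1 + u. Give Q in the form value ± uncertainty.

0.0980 ± 0.00879

Let p = z·b^-1 = 0.0645. δp/p = √((1·δz/z)² + (-1·δb/b)²) = √(0.0121 + 0.00608) = 0.135, so δp = 0.00870.
Q = p + u: δQ = √(δp² + δu²) = √(7.58e-05 + 1.45e-06) = 0.00879
Q = 0.0980.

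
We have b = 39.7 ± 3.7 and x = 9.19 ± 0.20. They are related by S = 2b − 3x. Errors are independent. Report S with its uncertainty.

51.8 ± 7.42

S is a linear combination, so absolute uncertainties add in quadrature:
  (2·δb)² = 54.8;  (3·δx)² = 0.360
δS = √(55.1) = 7.42
S = 51.8.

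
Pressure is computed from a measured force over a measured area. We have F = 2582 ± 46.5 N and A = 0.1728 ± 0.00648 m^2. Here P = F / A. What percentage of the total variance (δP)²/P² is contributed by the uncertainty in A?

81.3%

(δP/P)² = (1·δF/F)² + (-1·δA/A)²
  F term: (1×0.0180)² = 0.000324
  A term: (-1×0.0375)² = 0.00141
Total = 0.00173. Share from A = 0.00141/0.00173 = 0.813.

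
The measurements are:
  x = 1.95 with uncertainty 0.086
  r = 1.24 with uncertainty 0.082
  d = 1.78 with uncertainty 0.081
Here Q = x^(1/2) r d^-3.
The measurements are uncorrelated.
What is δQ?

Each factor contributes (exponent × relative error)² to (δQ/Q)²:
  (½·δx/x)² = (0.5×0.0441)² = 0.000486;  (1·δr/r)² = (1×0.0661)² = 0.00437;  (-3·δd/d)² = (-3×0.0455)² = 0.0186
δQ/Q = √(0.0235) = 0.153
Q = 0.307, so δQ = 0.153 × 0.307 = 0.0471.

0.0471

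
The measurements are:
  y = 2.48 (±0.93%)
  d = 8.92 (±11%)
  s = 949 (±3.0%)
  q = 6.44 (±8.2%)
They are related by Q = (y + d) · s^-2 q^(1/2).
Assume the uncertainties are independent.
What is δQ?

3.62e-06

Let u = y + d = 11.4. δu = √(δy² + δd²) = √(0.000532 + 0.963) = 0.981, so δu/u = 0.0861.
Q is then a monomial in u, s, q:
δQ/Q = √((δu/u)² + (-2·δs/s)² + (½·δq/q)²) = √(0.00741 + 0.00360 + 0.00168) = 0.113
Q = 3.21e-05, so δQ = 0.113 × 3.21e-05 = 3.62e-06.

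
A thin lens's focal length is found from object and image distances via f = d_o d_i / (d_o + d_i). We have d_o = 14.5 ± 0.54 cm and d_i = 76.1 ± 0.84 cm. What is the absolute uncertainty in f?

0.382 cm

∂f/∂d_o = (d_i/(d_o+d_i))² = 0.706;  ∂f/∂d_i = (d_o/(d_o+d_i))² = 0.0256
δf = √((∂f/∂d_o · δd_o)² + (∂f/∂d_i · δd_i)²) = √(0.145 + 0.000463) = 0.382 cm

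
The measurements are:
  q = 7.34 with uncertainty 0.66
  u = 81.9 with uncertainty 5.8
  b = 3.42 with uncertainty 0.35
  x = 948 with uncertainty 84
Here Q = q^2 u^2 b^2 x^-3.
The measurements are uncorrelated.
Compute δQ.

0.00201

Products/powers → add relative errors in quadrature, weighted by exponent:
  (2·δq/q)² = (2×0.0899)² = 0.0323;  (2·δu/u)² = (2×0.0708)² = 0.0201;  (2·δb/b)² = (2×0.102)² = 0.0419;  (-3·δx/x)² = (-3×0.0886)² = 0.0707
δQ/Q = √(0.165) = 0.406
Q = 0.00496, so δQ = 0.406 × 0.00496 = 0.00201.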